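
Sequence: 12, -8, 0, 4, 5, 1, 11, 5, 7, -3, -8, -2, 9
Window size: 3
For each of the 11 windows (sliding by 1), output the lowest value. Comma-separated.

-8, -8, 0, 1, 1, 1, 5, -3, -8, -8, -8

[12, -8, 0] → min -8
[-8, 0, 4] → min -8
[0, 4, 5] → min 0
[4, 5, 1] → min 1
[5, 1, 11] → min 1
[1, 11, 5] → min 1
[11, 5, 7] → min 5
[5, 7, -3] → min -3
[7, -3, -8] → min -8
[-3, -8, -2] → min -8
[-8, -2, 9] → min -8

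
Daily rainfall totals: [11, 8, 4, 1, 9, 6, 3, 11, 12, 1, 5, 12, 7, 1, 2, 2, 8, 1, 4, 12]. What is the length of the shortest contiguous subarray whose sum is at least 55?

8

add 11: running sum 11 < 55
add 8: running sum 19 < 55
add 4: running sum 23 < 55
add 1: running sum 24 < 55
add 9: running sum 33 < 55
add 6: running sum 39 < 55
add 3: running sum 42 < 55
add 11: running sum 53 < 55
end 8: [11, 8, 4, 1, 9, 6, 3, 11, 12] sum 65, len 9
end 9: [8, 4, 1, 9, 6, 3, 11, 12, 1] sum 55, len 9
end 10: [8, 4, 1, 9, 6, 3, 11, 12, 1, 5] sum 60, len 10
end 11: [9, 6, 3, 11, 12, 1, 5, 12] sum 59, len 8
end 12: [6, 3, 11, 12, 1, 5, 12, 7] sum 57, len 8
end 13: [6, 3, 11, 12, 1, 5, 12, 7, 1] sum 58, len 9
end 14: [6, 3, 11, 12, 1, 5, 12, 7, 1, 2] sum 60, len 10
end 15: [3, 11, 12, 1, 5, 12, 7, 1, 2, 2] sum 56, len 10
end 16: [11, 12, 1, 5, 12, 7, 1, 2, 2, 8] sum 61, len 10
end 17: [11, 12, 1, 5, 12, 7, 1, 2, 2, 8, 1] sum 62, len 11
end 18: [12, 1, 5, 12, 7, 1, 2, 2, 8, 1, 4] sum 55, len 11
end 19: [1, 5, 12, 7, 1, 2, 2, 8, 1, 4, 12] sum 55, len 11
Shortest qualifying length: 8.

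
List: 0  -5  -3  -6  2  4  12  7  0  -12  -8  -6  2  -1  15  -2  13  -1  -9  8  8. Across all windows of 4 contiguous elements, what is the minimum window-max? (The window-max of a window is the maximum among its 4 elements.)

Each size-4 window and its max:
[0, -5, -3, -6] → max 0
[-5, -3, -6, 2] → max 2
[-3, -6, 2, 4] → max 4
[-6, 2, 4, 12] → max 12
[2, 4, 12, 7] → max 12
[4, 12, 7, 0] → max 12
[12, 7, 0, -12] → max 12
[7, 0, -12, -8] → max 7
[0, -12, -8, -6] → max 0
[-12, -8, -6, 2] → max 2
[-8, -6, 2, -1] → max 2
[-6, 2, -1, 15] → max 15
[2, -1, 15, -2] → max 15
[-1, 15, -2, 13] → max 15
[15, -2, 13, -1] → max 15
[-2, 13, -1, -9] → max 13
[13, -1, -9, 8] → max 13
[-1, -9, 8, 8] → max 8
Minimum of these is 0.

0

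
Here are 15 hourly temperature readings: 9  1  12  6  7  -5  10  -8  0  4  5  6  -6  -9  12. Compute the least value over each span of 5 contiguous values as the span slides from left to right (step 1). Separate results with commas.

1, -5, -5, -8, -8, -8, -8, -8, -6, -9, -9

(9, 1, 12, 6, 7) → min 1
(1, 12, 6, 7, -5) → min -5
(12, 6, 7, -5, 10) → min -5
(6, 7, -5, 10, -8) → min -8
(7, -5, 10, -8, 0) → min -8
(-5, 10, -8, 0, 4) → min -8
(10, -8, 0, 4, 5) → min -8
(-8, 0, 4, 5, 6) → min -8
(0, 4, 5, 6, -6) → min -6
(4, 5, 6, -6, -9) → min -9
(5, 6, -6, -9, 12) → min -9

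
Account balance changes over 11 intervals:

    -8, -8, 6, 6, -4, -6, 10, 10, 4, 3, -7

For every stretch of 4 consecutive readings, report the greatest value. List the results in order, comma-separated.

6, 6, 6, 10, 10, 10, 10, 10

-8 -8 6 6 → max 6
-8 6 6 -4 → max 6
6 6 -4 -6 → max 6
6 -4 -6 10 → max 10
-4 -6 10 10 → max 10
-6 10 10 4 → max 10
10 10 4 3 → max 10
10 4 3 -7 → max 10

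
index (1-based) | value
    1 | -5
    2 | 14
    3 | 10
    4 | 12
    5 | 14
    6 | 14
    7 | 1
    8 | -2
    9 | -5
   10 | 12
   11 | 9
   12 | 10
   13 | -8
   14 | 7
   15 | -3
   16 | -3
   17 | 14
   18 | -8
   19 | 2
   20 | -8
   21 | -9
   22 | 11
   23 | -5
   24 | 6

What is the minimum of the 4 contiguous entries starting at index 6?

Elements at indices 6..9: 14, 1, -2, -5
min(14, 1, -2, -5) = -5

-5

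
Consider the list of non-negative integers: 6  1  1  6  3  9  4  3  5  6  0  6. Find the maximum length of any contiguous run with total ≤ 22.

Extend to the right; shrink from the left whenever the sum exceeds 22:
add 6: [6] sum 6, len 1
add 1: [6, 1] sum 7, len 2
add 1: [6, 1, 1] sum 8, len 3
add 6: [6, 1, 1, 6] sum 14, len 4
add 3: [6, 1, 1, 6, 3] sum 17, len 5
add 9: [1, 1, 6, 3, 9] sum 20, len 5
add 4: [6, 3, 9, 4] sum 22, len 4
add 3: [3, 9, 4, 3] sum 19, len 4
add 5: [9, 4, 3, 5] sum 21, len 4
add 6: [4, 3, 5, 6] sum 18, len 4
add 0: [4, 3, 5, 6, 0] sum 18, len 5
add 6: [3, 5, 6, 0, 6] sum 20, len 5
Longest length seen: 5.

5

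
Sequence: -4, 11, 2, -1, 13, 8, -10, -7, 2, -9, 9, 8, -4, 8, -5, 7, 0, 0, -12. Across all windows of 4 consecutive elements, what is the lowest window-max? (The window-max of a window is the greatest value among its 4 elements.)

2

-4 11 2 -1 → max 11
11 2 -1 13 → max 13
2 -1 13 8 → max 13
-1 13 8 -10 → max 13
13 8 -10 -7 → max 13
8 -10 -7 2 → max 8
-10 -7 2 -9 → max 2
-7 2 -9 9 → max 9
2 -9 9 8 → max 9
-9 9 8 -4 → max 9
9 8 -4 8 → max 9
8 -4 8 -5 → max 8
-4 8 -5 7 → max 8
8 -5 7 0 → max 8
-5 7 0 0 → max 7
7 0 0 -12 → max 7
Lowest of these is 2.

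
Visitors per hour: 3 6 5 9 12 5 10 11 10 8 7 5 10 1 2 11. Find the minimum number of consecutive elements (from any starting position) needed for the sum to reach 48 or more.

add 3: running sum 3 < 48
add 6: running sum 9 < 48
add 5: running sum 14 < 48
add 9: running sum 23 < 48
add 12: running sum 35 < 48
add 5: running sum 40 < 48
add 10: shortest ending here [3, 6, 5, 9, 12, 5, 10] sum 50, len 7
add 11: shortest ending here [5, 9, 12, 5, 10, 11] sum 52, len 6
add 10: shortest ending here [12, 5, 10, 11, 10] sum 48, len 5
add 8: shortest ending here [12, 5, 10, 11, 10, 8] sum 56, len 6
add 7: shortest ending here [5, 10, 11, 10, 8, 7] sum 51, len 6
add 5: shortest ending here [10, 11, 10, 8, 7, 5] sum 51, len 6
add 10: shortest ending here [11, 10, 8, 7, 5, 10] sum 51, len 6
add 1: shortest ending here [11, 10, 8, 7, 5, 10, 1] sum 52, len 7
add 2: shortest ending here [11, 10, 8, 7, 5, 10, 1, 2] sum 54, len 8
add 11: shortest ending here [10, 8, 7, 5, 10, 1, 2, 11] sum 54, len 8
Shortest qualifying length: 5.

5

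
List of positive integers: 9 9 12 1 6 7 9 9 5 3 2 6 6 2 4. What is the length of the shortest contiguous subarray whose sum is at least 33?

5

add 9: running sum 9 < 33
add 9: running sum 18 < 33
add 12: running sum 30 < 33
add 1: running sum 31 < 33
add 6: shortest ending here [9, 9, 12, 1, 6] sum 37, len 5
add 7: shortest ending here [9, 12, 1, 6, 7] sum 35, len 5
add 9: shortest ending here [12, 1, 6, 7, 9] sum 35, len 5
add 9: shortest ending here [12, 1, 6, 7, 9, 9] sum 44, len 6
add 5: shortest ending here [6, 7, 9, 9, 5] sum 36, len 5
add 3: shortest ending here [7, 9, 9, 5, 3] sum 33, len 5
add 2: shortest ending here [7, 9, 9, 5, 3, 2] sum 35, len 6
add 6: shortest ending here [9, 9, 5, 3, 2, 6] sum 34, len 6
add 6: shortest ending here [9, 9, 5, 3, 2, 6, 6] sum 40, len 7
add 2: shortest ending here [9, 5, 3, 2, 6, 6, 2] sum 33, len 7
add 4: shortest ending here [9, 5, 3, 2, 6, 6, 2, 4] sum 37, len 8
Shortest qualifying length: 5.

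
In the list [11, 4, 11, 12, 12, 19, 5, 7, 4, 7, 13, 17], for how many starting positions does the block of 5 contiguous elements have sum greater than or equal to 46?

11 4 11 12 12 → sum 50  ≥ 46 ✓
4 11 12 12 19 → sum 58  ≥ 46 ✓
11 12 12 19 5 → sum 59  ≥ 46 ✓
12 12 19 5 7 → sum 55  ≥ 46 ✓
12 19 5 7 4 → sum 47  ≥ 46 ✓
19 5 7 4 7 → sum 42
5 7 4 7 13 → sum 36
7 4 7 13 17 → sum 48  ≥ 46 ✓
6 windows satisfy the condition.

6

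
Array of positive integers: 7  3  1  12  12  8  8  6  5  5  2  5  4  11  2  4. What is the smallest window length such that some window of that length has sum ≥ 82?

add 7: running sum 7 < 82
add 3: running sum 10 < 82
add 1: running sum 11 < 82
add 12: running sum 23 < 82
add 12: running sum 35 < 82
add 8: running sum 43 < 82
add 8: running sum 51 < 82
add 6: running sum 57 < 82
add 5: running sum 62 < 82
add 5: running sum 67 < 82
add 2: running sum 69 < 82
add 5: running sum 74 < 82
add 4: running sum 78 < 82
add 11: shortest ending here [3, 1, 12, 12, 8, 8, 6, 5, 5, 2, 5, 4, 11] sum 82, len 13
add 2: shortest ending here [3, 1, 12, 12, 8, 8, 6, 5, 5, 2, 5, 4, 11, 2] sum 84, len 14
add 4: shortest ending here [12, 12, 8, 8, 6, 5, 5, 2, 5, 4, 11, 2, 4] sum 84, len 13
Shortest qualifying length: 13.

13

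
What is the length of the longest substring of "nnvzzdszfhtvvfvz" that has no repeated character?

7

add n: [n] len 1
add n (repeat n, move left end past it): [n] len 1
add v: [n, v] len 2
add z: [n, v, z] len 3
add z (repeat z, move left end past it): [z] len 1
add d: [z, d] len 2
add s: [z, d, s] len 3
add z (repeat z, move left end past it): [d, s, z] len 3
add f: [d, s, z, f] len 4
add h: [d, s, z, f, h] len 5
add t: [d, s, z, f, h, t] len 6
add v: [d, s, z, f, h, t, v] len 7
add v (repeat v, move left end past it): [v] len 1
add f: [v, f] len 2
add v (repeat v, move left end past it): [f, v] len 2
add z: [f, v, z] len 3
Longest all-distinct length: 7.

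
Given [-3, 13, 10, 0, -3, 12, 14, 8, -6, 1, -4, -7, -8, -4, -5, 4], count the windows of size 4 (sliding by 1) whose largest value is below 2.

4

[-3, 13, 10, 0] → max 13
[13, 10, 0, -3] → max 13
[10, 0, -3, 12] → max 12
[0, -3, 12, 14] → max 14
[-3, 12, 14, 8] → max 14
[12, 14, 8, -6] → max 14
[14, 8, -6, 1] → max 14
[8, -6, 1, -4] → max 8
[-6, 1, -4, -7] → max 1  < 2 ✓
[1, -4, -7, -8] → max 1  < 2 ✓
[-4, -7, -8, -4] → max -4  < 2 ✓
[-7, -8, -4, -5] → max -4  < 2 ✓
[-8, -4, -5, 4] → max 4
4 windows satisfy the condition.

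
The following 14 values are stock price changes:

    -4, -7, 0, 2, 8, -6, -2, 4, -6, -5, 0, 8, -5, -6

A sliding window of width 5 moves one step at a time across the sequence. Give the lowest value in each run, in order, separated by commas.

-4 -7 0 2 8 → min -7
-7 0 2 8 -6 → min -7
0 2 8 -6 -2 → min -6
2 8 -6 -2 4 → min -6
8 -6 -2 4 -6 → min -6
-6 -2 4 -6 -5 → min -6
-2 4 -6 -5 0 → min -6
4 -6 -5 0 8 → min -6
-6 -5 0 8 -5 → min -6
-5 0 8 -5 -6 → min -6

-7, -7, -6, -6, -6, -6, -6, -6, -6, -6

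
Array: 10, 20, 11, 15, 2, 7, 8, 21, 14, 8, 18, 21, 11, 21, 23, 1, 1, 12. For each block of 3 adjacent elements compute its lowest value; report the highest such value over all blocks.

(10, 20, 11) → min 10
(20, 11, 15) → min 11
(11, 15, 2) → min 2
(15, 2, 7) → min 2
(2, 7, 8) → min 2
(7, 8, 21) → min 7
(8, 21, 14) → min 8
(21, 14, 8) → min 8
(14, 8, 18) → min 8
(8, 18, 21) → min 8
(18, 21, 11) → min 11
(21, 11, 21) → min 11
(11, 21, 23) → min 11
(21, 23, 1) → min 1
(23, 1, 1) → min 1
(1, 1, 12) → min 1
Highest of these is 11.

11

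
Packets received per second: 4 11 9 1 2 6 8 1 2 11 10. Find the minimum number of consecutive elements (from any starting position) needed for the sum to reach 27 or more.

5

add 4: running sum 4 < 27
add 11: running sum 15 < 27
add 9: running sum 24 < 27
add 1: running sum 25 < 27
end 4: [4, 11, 9, 1, 2] sum 27, len 5
end 5: [11, 9, 1, 2, 6] sum 29, len 5
end 6: [11, 9, 1, 2, 6, 8] sum 37, len 6
end 7: [9, 1, 2, 6, 8, 1] sum 27, len 6
end 8: [9, 1, 2, 6, 8, 1, 2] sum 29, len 7
end 9: [6, 8, 1, 2, 11] sum 28, len 5
end 10: [8, 1, 2, 11, 10] sum 32, len 5
Shortest qualifying length: 5.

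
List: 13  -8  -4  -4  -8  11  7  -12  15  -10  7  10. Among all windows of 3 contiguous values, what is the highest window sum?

12

13 -8 -4 → sum 1
-8 -4 -4 → sum -16
-4 -4 -8 → sum -16
-4 -8 11 → sum -1
-8 11 7 → sum 10
11 7 -12 → sum 6
7 -12 15 → sum 10
-12 15 -10 → sum -7
15 -10 7 → sum 12
-10 7 10 → sum 7
Highest of these is 12.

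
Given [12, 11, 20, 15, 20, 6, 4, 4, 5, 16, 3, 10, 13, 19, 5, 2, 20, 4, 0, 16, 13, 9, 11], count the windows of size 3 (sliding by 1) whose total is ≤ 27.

12 11 20 → sum 43
11 20 15 → sum 46
20 15 20 → sum 55
15 20 6 → sum 41
20 6 4 → sum 30
6 4 4 → sum 14  ≤ 27 ✓
4 4 5 → sum 13  ≤ 27 ✓
4 5 16 → sum 25  ≤ 27 ✓
5 16 3 → sum 24  ≤ 27 ✓
16 3 10 → sum 29
3 10 13 → sum 26  ≤ 27 ✓
10 13 19 → sum 42
13 19 5 → sum 37
19 5 2 → sum 26  ≤ 27 ✓
5 2 20 → sum 27  ≤ 27 ✓
2 20 4 → sum 26  ≤ 27 ✓
20 4 0 → sum 24  ≤ 27 ✓
4 0 16 → sum 20  ≤ 27 ✓
0 16 13 → sum 29
16 13 9 → sum 38
13 9 11 → sum 33
10 windows satisfy the condition.

10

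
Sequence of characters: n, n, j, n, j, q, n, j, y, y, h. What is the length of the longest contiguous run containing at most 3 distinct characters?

Extend right; when distinct count exceeds 3, shrink from the left:
add n: window [n] (1 distinct), len 1
add n: window [n, n] (1 distinct), len 2
add j: window [n, n, j] (2 distinct), len 3
add n: window [n, n, j, n] (2 distinct), len 4
add j: window [n, n, j, n, j] (2 distinct), len 5
add q: window [n, n, j, n, j, q] (3 distinct), len 6
add n: window [n, n, j, n, j, q, n] (3 distinct), len 7
add j: window [n, n, j, n, j, q, n, j] (3 distinct), len 8
add y: window [n, j, y] (3 distinct), len 3
add y: window [n, j, y, y] (3 distinct), len 4
add h: window [j, y, y, h] (3 distinct), len 4
Longest length with ≤3 distinct: 8.

8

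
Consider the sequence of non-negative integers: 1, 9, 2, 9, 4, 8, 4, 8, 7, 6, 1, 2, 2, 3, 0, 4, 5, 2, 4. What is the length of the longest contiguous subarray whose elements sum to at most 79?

18

→ 1: sum 1, len 1
→ 9: sum 10, len 2
→ 2: sum 12, len 3
→ 9: sum 21, len 4
→ 4: sum 25, len 5
→ 8: sum 33, len 6
→ 4: sum 37, len 7
→ 8: sum 45, len 8
→ 7: sum 52, len 9
→ 6: sum 58, len 10
→ 1: sum 59, len 11
→ 2: sum 61, len 12
→ 2: sum 63, len 13
→ 3: sum 66, len 14
→ 0: sum 66, len 15
→ 4: sum 70, len 16
→ 5: sum 75, len 17
→ 2: sum 77, len 18
→ 4 (dropped 1, 9): sum 71, len 17
Longest length seen: 18.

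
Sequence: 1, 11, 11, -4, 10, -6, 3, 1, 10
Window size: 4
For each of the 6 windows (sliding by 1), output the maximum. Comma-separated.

[1, 11, 11, -4] → max 11
[11, 11, -4, 10] → max 11
[11, -4, 10, -6] → max 11
[-4, 10, -6, 3] → max 10
[10, -6, 3, 1] → max 10
[-6, 3, 1, 10] → max 10

11, 11, 11, 10, 10, 10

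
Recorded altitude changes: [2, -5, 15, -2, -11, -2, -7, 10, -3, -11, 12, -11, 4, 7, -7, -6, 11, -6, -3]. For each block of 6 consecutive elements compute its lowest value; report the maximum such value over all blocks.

-7

(2, -5, 15, -2, -11, -2) → min -11
(-5, 15, -2, -11, -2, -7) → min -11
(15, -2, -11, -2, -7, 10) → min -11
(-2, -11, -2, -7, 10, -3) → min -11
(-11, -2, -7, 10, -3, -11) → min -11
(-2, -7, 10, -3, -11, 12) → min -11
(-7, 10, -3, -11, 12, -11) → min -11
(10, -3, -11, 12, -11, 4) → min -11
(-3, -11, 12, -11, 4, 7) → min -11
(-11, 12, -11, 4, 7, -7) → min -11
(12, -11, 4, 7, -7, -6) → min -11
(-11, 4, 7, -7, -6, 11) → min -11
(4, 7, -7, -6, 11, -6) → min -7
(7, -7, -6, 11, -6, -3) → min -7
Maximum of these is -7.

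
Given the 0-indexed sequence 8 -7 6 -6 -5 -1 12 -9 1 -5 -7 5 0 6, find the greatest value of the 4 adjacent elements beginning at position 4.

Elements at indices 4..7: -5, -1, 12, -9
max(-5, -1, 12, -9) = 12

12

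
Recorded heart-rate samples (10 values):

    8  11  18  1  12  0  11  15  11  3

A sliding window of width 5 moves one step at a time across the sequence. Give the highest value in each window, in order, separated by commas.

8 11 18 1 12 → max 18
11 18 1 12 0 → max 18
18 1 12 0 11 → max 18
1 12 0 11 15 → max 15
12 0 11 15 11 → max 15
0 11 15 11 3 → max 15

18, 18, 18, 15, 15, 15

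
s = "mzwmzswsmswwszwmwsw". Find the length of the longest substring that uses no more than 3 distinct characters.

add m: window [m] (1 distinct), len 1
add z: window [m, z] (2 distinct), len 2
add w: window [m, z, w] (3 distinct), len 3
add m: window [m, z, w, m] (3 distinct), len 4
add z: window [m, z, w, m, z] (3 distinct), len 5
add s: window [m, z, s] (3 distinct), len 3
add w: window [z, s, w] (3 distinct), len 3
add s: window [z, s, w, s] (3 distinct), len 4
add m: window [s, w, s, m] (3 distinct), len 4
add s: window [s, w, s, m, s] (3 distinct), len 5
add w: window [s, w, s, m, s, w] (3 distinct), len 6
add w: window [s, w, s, m, s, w, w] (3 distinct), len 7
add s: window [s, w, s, m, s, w, w, s] (3 distinct), len 8
add z: window [s, w, w, s, z] (3 distinct), len 5
add w: window [s, w, w, s, z, w] (3 distinct), len 6
add m: window [z, w, m] (3 distinct), len 3
add w: window [z, w, m, w] (3 distinct), len 4
add s: window [w, m, w, s] (3 distinct), len 4
add w: window [w, m, w, s, w] (3 distinct), len 5
Longest length with ≤3 distinct: 8.

8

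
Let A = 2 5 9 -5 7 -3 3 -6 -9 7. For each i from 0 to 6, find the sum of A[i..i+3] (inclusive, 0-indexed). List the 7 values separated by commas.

11, 16, 8, 2, 1, -15, -5

Sliding a size-4 window across the 10 values:
(2, 5, 9, -5) → sum 11
(5, 9, -5, 7) → sum 16
(9, -5, 7, -3) → sum 8
(-5, 7, -3, 3) → sum 2
(7, -3, 3, -6) → sum 1
(-3, 3, -6, -9) → sum -15
(3, -6, -9, 7) → sum -5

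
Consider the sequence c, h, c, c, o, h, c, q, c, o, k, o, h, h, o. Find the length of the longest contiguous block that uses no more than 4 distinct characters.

10

[c] 1 distinct, len 1
[c, h] 2 distinct, len 2
[c, h, c] 2 distinct, len 3
[c, h, c, c] 2 distinct, len 4
[c, h, c, c, o] 3 distinct, len 5
[c, h, c, c, o, h] 3 distinct, len 6
[c, h, c, c, o, h, c] 3 distinct, len 7
[c, h, c, c, o, h, c, q] 4 distinct, len 8
[c, h, c, c, o, h, c, q, c] 4 distinct, len 9
[c, h, c, c, o, h, c, q, c, o] 4 distinct, len 10
[c, q, c, o, k] 4 distinct, len 5
[c, q, c, o, k, o] 4 distinct, len 6
[c, o, k, o, h] 4 distinct, len 5
[c, o, k, o, h, h] 4 distinct, len 6
[c, o, k, o, h, h, o] 4 distinct, len 7
Longest length with ≤4 distinct: 10.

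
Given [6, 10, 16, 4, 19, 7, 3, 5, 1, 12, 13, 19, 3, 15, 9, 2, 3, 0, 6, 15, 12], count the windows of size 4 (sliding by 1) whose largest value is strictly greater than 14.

(6, 10, 16, 4) → max 16  > 14 ✓
(10, 16, 4, 19) → max 19  > 14 ✓
(16, 4, 19, 7) → max 19  > 14 ✓
(4, 19, 7, 3) → max 19  > 14 ✓
(19, 7, 3, 5) → max 19  > 14 ✓
(7, 3, 5, 1) → max 7
(3, 5, 1, 12) → max 12
(5, 1, 12, 13) → max 13
(1, 12, 13, 19) → max 19  > 14 ✓
(12, 13, 19, 3) → max 19  > 14 ✓
(13, 19, 3, 15) → max 19  > 14 ✓
(19, 3, 15, 9) → max 19  > 14 ✓
(3, 15, 9, 2) → max 15  > 14 ✓
(15, 9, 2, 3) → max 15  > 14 ✓
(9, 2, 3, 0) → max 9
(2, 3, 0, 6) → max 6
(3, 0, 6, 15) → max 15  > 14 ✓
(0, 6, 15, 12) → max 15  > 14 ✓
13 windows satisfy the condition.

13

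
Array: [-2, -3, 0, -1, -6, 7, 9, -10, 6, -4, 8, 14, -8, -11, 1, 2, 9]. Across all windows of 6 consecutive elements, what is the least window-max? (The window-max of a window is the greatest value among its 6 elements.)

7

Window maxs for each of the 12 positions:
-2 -3 0 -1 -6 7 → max 7
-3 0 -1 -6 7 9 → max 9
0 -1 -6 7 9 -10 → max 9
-1 -6 7 9 -10 6 → max 9
-6 7 9 -10 6 -4 → max 9
7 9 -10 6 -4 8 → max 9
9 -10 6 -4 8 14 → max 14
-10 6 -4 8 14 -8 → max 14
6 -4 8 14 -8 -11 → max 14
-4 8 14 -8 -11 1 → max 14
8 14 -8 -11 1 2 → max 14
14 -8 -11 1 2 9 → max 14
Least of these is 7.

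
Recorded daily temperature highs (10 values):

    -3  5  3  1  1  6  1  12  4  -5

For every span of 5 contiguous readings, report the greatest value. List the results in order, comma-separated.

5, 6, 6, 12, 12, 12

(-3, 5, 3, 1, 1) → max 5
(5, 3, 1, 1, 6) → max 6
(3, 1, 1, 6, 1) → max 6
(1, 1, 6, 1, 12) → max 12
(1, 6, 1, 12, 4) → max 12
(6, 1, 12, 4, -5) → max 12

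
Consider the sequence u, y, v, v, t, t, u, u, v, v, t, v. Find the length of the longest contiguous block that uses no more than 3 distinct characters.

10

Extend right; when distinct count exceeds 3, shrink from the left:
[u] 1 distinct, len 1
[u, y] 2 distinct, len 2
[u, y, v] 3 distinct, len 3
[u, y, v, v] 3 distinct, len 4
[y, v, v, t] 3 distinct, len 4
[y, v, v, t, t] 3 distinct, len 5
[v, v, t, t, u] 3 distinct, len 5
[v, v, t, t, u, u] 3 distinct, len 6
[v, v, t, t, u, u, v] 3 distinct, len 7
[v, v, t, t, u, u, v, v] 3 distinct, len 8
[v, v, t, t, u, u, v, v, t] 3 distinct, len 9
[v, v, t, t, u, u, v, v, t, v] 3 distinct, len 10
Longest length with ≤3 distinct: 10.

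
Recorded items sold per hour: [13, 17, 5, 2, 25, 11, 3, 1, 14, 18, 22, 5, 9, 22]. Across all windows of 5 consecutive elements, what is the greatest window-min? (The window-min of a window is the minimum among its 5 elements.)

(13, 17, 5, 2, 25) → min 2
(17, 5, 2, 25, 11) → min 2
(5, 2, 25, 11, 3) → min 2
(2, 25, 11, 3, 1) → min 1
(25, 11, 3, 1, 14) → min 1
(11, 3, 1, 14, 18) → min 1
(3, 1, 14, 18, 22) → min 1
(1, 14, 18, 22, 5) → min 1
(14, 18, 22, 5, 9) → min 5
(18, 22, 5, 9, 22) → min 5
Greatest of these is 5.

5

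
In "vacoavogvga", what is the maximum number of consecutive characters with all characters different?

4

add v: [v] len 1
add a: [v, a] len 2
add c: [v, a, c] len 3
add o: [v, a, c, o] len 4
add a (repeat a, move left end past it): [c, o, a] len 3
add v: [c, o, a, v] len 4
add o (repeat o, move left end past it): [a, v, o] len 3
add g: [a, v, o, g] len 4
add v (repeat v, move left end past it): [o, g, v] len 3
add g (repeat g, move left end past it): [v, g] len 2
add a: [v, g, a] len 3
Longest all-distinct length: 4.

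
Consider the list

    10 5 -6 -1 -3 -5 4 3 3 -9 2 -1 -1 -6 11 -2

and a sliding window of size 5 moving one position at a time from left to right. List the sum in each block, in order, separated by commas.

5, -10, -11, -2, 2, -4, 3, -2, -6, -15, 5, 1

10 5 -6 -1 -3 → sum 5
5 -6 -1 -3 -5 → sum -10
-6 -1 -3 -5 4 → sum -11
-1 -3 -5 4 3 → sum -2
-3 -5 4 3 3 → sum 2
-5 4 3 3 -9 → sum -4
4 3 3 -9 2 → sum 3
3 3 -9 2 -1 → sum -2
3 -9 2 -1 -1 → sum -6
-9 2 -1 -1 -6 → sum -15
2 -1 -1 -6 11 → sum 5
-1 -1 -6 11 -2 → sum 1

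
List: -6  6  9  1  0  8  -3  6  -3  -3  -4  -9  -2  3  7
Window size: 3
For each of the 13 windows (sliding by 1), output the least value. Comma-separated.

-6, 1, 0, 0, -3, -3, -3, -3, -4, -9, -9, -9, -2

[-6, 6, 9] → min -6
[6, 9, 1] → min 1
[9, 1, 0] → min 0
[1, 0, 8] → min 0
[0, 8, -3] → min -3
[8, -3, 6] → min -3
[-3, 6, -3] → min -3
[6, -3, -3] → min -3
[-3, -3, -4] → min -4
[-3, -4, -9] → min -9
[-4, -9, -2] → min -9
[-9, -2, 3] → min -9
[-2, 3, 7] → min -2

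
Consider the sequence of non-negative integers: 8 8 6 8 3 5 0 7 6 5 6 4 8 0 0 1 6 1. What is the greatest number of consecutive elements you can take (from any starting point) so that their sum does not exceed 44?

12

Extend to the right; shrink from the left whenever the sum exceeds 44:
[8] sum 8 len 1
[8, 8] sum 16 len 2
[8, 8, 6] sum 22 len 3
[8, 8, 6, 8] sum 30 len 4
[8, 8, 6, 8, 3] sum 33 len 5
[8, 8, 6, 8, 3, 5] sum 38 len 6
[8, 8, 6, 8, 3, 5, 0] sum 38 len 7
[8, 6, 8, 3, 5, 0, 7] sum 37 len 7
[8, 6, 8, 3, 5, 0, 7, 6] sum 43 len 8
[6, 8, 3, 5, 0, 7, 6, 5] sum 40 len 8
[8, 3, 5, 0, 7, 6, 5, 6] sum 40 len 8
[8, 3, 5, 0, 7, 6, 5, 6, 4] sum 44 len 9
[3, 5, 0, 7, 6, 5, 6, 4, 8] sum 44 len 9
[3, 5, 0, 7, 6, 5, 6, 4, 8, 0] sum 44 len 10
[3, 5, 0, 7, 6, 5, 6, 4, 8, 0, 0] sum 44 len 11
[5, 0, 7, 6, 5, 6, 4, 8, 0, 0, 1] sum 42 len 11
[0, 7, 6, 5, 6, 4, 8, 0, 0, 1, 6] sum 43 len 11
[0, 7, 6, 5, 6, 4, 8, 0, 0, 1, 6, 1] sum 44 len 12
Longest length seen: 12.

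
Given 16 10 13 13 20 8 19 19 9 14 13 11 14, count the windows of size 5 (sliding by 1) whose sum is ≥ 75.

2

16 10 13 13 20 → sum 72
10 13 13 20 8 → sum 64
13 13 20 8 19 → sum 73
13 20 8 19 19 → sum 79  ≥ 75 ✓
20 8 19 19 9 → sum 75  ≥ 75 ✓
8 19 19 9 14 → sum 69
19 19 9 14 13 → sum 74
19 9 14 13 11 → sum 66
9 14 13 11 14 → sum 61
2 windows satisfy the condition.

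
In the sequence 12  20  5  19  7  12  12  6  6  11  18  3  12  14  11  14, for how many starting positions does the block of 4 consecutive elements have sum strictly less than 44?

7

[12, 20, 5, 19] → sum 56
[20, 5, 19, 7] → sum 51
[5, 19, 7, 12] → sum 43  < 44 ✓
[19, 7, 12, 12] → sum 50
[7, 12, 12, 6] → sum 37  < 44 ✓
[12, 12, 6, 6] → sum 36  < 44 ✓
[12, 6, 6, 11] → sum 35  < 44 ✓
[6, 6, 11, 18] → sum 41  < 44 ✓
[6, 11, 18, 3] → sum 38  < 44 ✓
[11, 18, 3, 12] → sum 44
[18, 3, 12, 14] → sum 47
[3, 12, 14, 11] → sum 40  < 44 ✓
[12, 14, 11, 14] → sum 51
7 windows satisfy the condition.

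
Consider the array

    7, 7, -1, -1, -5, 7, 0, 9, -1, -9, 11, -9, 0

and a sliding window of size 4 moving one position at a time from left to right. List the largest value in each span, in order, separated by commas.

7, 7, 7, 7, 9, 9, 9, 11, 11, 11

Sliding a size-4 window across the 13 values:
7 7 -1 -1 → max 7
7 -1 -1 -5 → max 7
-1 -1 -5 7 → max 7
-1 -5 7 0 → max 7
-5 7 0 9 → max 9
7 0 9 -1 → max 9
0 9 -1 -9 → max 9
9 -1 -9 11 → max 11
-1 -9 11 -9 → max 11
-9 11 -9 0 → max 11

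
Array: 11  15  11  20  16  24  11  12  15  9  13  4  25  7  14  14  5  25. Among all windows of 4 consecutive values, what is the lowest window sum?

Window sums for each of the 15 positions:
[11, 15, 11, 20] → sum 57
[15, 11, 20, 16] → sum 62
[11, 20, 16, 24] → sum 71
[20, 16, 24, 11] → sum 71
[16, 24, 11, 12] → sum 63
[24, 11, 12, 15] → sum 62
[11, 12, 15, 9] → sum 47
[12, 15, 9, 13] → sum 49
[15, 9, 13, 4] → sum 41
[9, 13, 4, 25] → sum 51
[13, 4, 25, 7] → sum 49
[4, 25, 7, 14] → sum 50
[25, 7, 14, 14] → sum 60
[7, 14, 14, 5] → sum 40
[14, 14, 5, 25] → sum 58
Lowest of these is 40.

40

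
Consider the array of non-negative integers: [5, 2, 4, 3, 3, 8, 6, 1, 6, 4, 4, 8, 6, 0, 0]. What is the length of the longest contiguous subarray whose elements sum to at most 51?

12

Extend to the right; shrink from the left whenever the sum exceeds 51:
[5] sum 5 len 1
[5, 2] sum 7 len 2
[5, 2, 4] sum 11 len 3
[5, 2, 4, 3] sum 14 len 4
[5, 2, 4, 3, 3] sum 17 len 5
[5, 2, 4, 3, 3, 8] sum 25 len 6
[5, 2, 4, 3, 3, 8, 6] sum 31 len 7
[5, 2, 4, 3, 3, 8, 6, 1] sum 32 len 8
[5, 2, 4, 3, 3, 8, 6, 1, 6] sum 38 len 9
[5, 2, 4, 3, 3, 8, 6, 1, 6, 4] sum 42 len 10
[5, 2, 4, 3, 3, 8, 6, 1, 6, 4, 4] sum 46 len 11
[2, 4, 3, 3, 8, 6, 1, 6, 4, 4, 8] sum 49 len 11
[3, 3, 8, 6, 1, 6, 4, 4, 8, 6] sum 49 len 10
[3, 3, 8, 6, 1, 6, 4, 4, 8, 6, 0] sum 49 len 11
[3, 3, 8, 6, 1, 6, 4, 4, 8, 6, 0, 0] sum 49 len 12
Longest length seen: 12.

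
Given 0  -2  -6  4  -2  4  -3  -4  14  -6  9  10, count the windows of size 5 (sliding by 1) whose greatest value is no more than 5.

4

0 -2 -6 4 -2 → max 4  ≤ 5 ✓
-2 -6 4 -2 4 → max 4  ≤ 5 ✓
-6 4 -2 4 -3 → max 4  ≤ 5 ✓
4 -2 4 -3 -4 → max 4  ≤ 5 ✓
-2 4 -3 -4 14 → max 14
4 -3 -4 14 -6 → max 14
-3 -4 14 -6 9 → max 14
-4 14 -6 9 10 → max 14
4 windows satisfy the condition.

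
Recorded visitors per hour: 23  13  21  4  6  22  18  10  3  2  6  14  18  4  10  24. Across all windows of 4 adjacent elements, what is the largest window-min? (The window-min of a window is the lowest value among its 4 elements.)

(23, 13, 21, 4) → min 4
(13, 21, 4, 6) → min 4
(21, 4, 6, 22) → min 4
(4, 6, 22, 18) → min 4
(6, 22, 18, 10) → min 6
(22, 18, 10, 3) → min 3
(18, 10, 3, 2) → min 2
(10, 3, 2, 6) → min 2
(3, 2, 6, 14) → min 2
(2, 6, 14, 18) → min 2
(6, 14, 18, 4) → min 4
(14, 18, 4, 10) → min 4
(18, 4, 10, 24) → min 4
Largest of these is 6.

6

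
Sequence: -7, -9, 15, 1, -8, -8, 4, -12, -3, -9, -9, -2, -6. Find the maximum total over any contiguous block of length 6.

-5

Each size-6 window and its sum:
(-7, -9, 15, 1, -8, -8) → sum -16
(-9, 15, 1, -8, -8, 4) → sum -5
(15, 1, -8, -8, 4, -12) → sum -8
(1, -8, -8, 4, -12, -3) → sum -26
(-8, -8, 4, -12, -3, -9) → sum -36
(-8, 4, -12, -3, -9, -9) → sum -37
(4, -12, -3, -9, -9, -2) → sum -31
(-12, -3, -9, -9, -2, -6) → sum -41
Maximum of these is -5.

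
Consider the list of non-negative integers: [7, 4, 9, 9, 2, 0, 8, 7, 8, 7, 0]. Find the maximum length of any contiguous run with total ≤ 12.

add 7: [7] sum 7, len 1
add 4: [7, 4] sum 11, len 2
add 9: [9] sum 9, len 1
add 9: [9] sum 9, len 1
add 2: [9, 2] sum 11, len 2
add 0: [9, 2, 0] sum 11, len 3
add 8: [2, 0, 8] sum 10, len 3
add 7: [7] sum 7, len 1
add 8: [8] sum 8, len 1
add 7: [7] sum 7, len 1
add 0: [7, 0] sum 7, len 2
Longest length seen: 3.

3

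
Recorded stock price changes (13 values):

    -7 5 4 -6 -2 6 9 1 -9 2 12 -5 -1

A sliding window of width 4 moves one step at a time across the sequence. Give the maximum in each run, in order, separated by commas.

5, 5, 6, 9, 9, 9, 9, 12, 12, 12

-7 5 4 -6 → max 5
5 4 -6 -2 → max 5
4 -6 -2 6 → max 6
-6 -2 6 9 → max 9
-2 6 9 1 → max 9
6 9 1 -9 → max 9
9 1 -9 2 → max 9
1 -9 2 12 → max 12
-9 2 12 -5 → max 12
2 12 -5 -1 → max 12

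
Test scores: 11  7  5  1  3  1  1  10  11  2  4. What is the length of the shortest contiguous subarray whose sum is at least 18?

2

Extend right; whenever the sum reaches 18, record the length and shrink from the left:
add 11: running sum 11 < 18
add 7: shortest ending here [11, 7] sum 18, len 2
add 5: shortest ending here [11, 7, 5] sum 23, len 3
add 1: shortest ending here [11, 7, 5, 1] sum 24, len 4
add 3: shortest ending here [11, 7, 5, 1, 3] sum 27, len 5
add 1: shortest ending here [11, 7, 5, 1, 3, 1] sum 28, len 6
add 1: shortest ending here [7, 5, 1, 3, 1, 1] sum 18, len 6
add 10: shortest ending here [5, 1, 3, 1, 1, 10] sum 21, len 6
add 11: shortest ending here [10, 11] sum 21, len 2
add 2: shortest ending here [10, 11, 2] sum 23, len 3
add 4: shortest ending here [10, 11, 2, 4] sum 27, len 4
Shortest qualifying length: 2.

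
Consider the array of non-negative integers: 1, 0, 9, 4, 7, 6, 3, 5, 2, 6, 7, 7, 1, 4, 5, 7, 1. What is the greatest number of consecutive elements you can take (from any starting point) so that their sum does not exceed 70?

[1] sum 1 len 1
[1, 0] sum 1 len 2
[1, 0, 9] sum 10 len 3
[1, 0, 9, 4] sum 14 len 4
[1, 0, 9, 4, 7] sum 21 len 5
[1, 0, 9, 4, 7, 6] sum 27 len 6
[1, 0, 9, 4, 7, 6, 3] sum 30 len 7
[1, 0, 9, 4, 7, 6, 3, 5] sum 35 len 8
[1, 0, 9, 4, 7, 6, 3, 5, 2] sum 37 len 9
[1, 0, 9, 4, 7, 6, 3, 5, 2, 6] sum 43 len 10
[1, 0, 9, 4, 7, 6, 3, 5, 2, 6, 7] sum 50 len 11
[1, 0, 9, 4, 7, 6, 3, 5, 2, 6, 7, 7] sum 57 len 12
[1, 0, 9, 4, 7, 6, 3, 5, 2, 6, 7, 7, 1] sum 58 len 13
[1, 0, 9, 4, 7, 6, 3, 5, 2, 6, 7, 7, 1, 4] sum 62 len 14
[1, 0, 9, 4, 7, 6, 3, 5, 2, 6, 7, 7, 1, 4, 5] sum 67 len 15
[4, 7, 6, 3, 5, 2, 6, 7, 7, 1, 4, 5, 7] sum 64 len 13
[4, 7, 6, 3, 5, 2, 6, 7, 7, 1, 4, 5, 7, 1] sum 65 len 14
Longest length seen: 15.

15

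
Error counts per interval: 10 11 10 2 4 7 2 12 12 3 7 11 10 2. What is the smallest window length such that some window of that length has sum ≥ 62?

8

Extend right; whenever the sum reaches 62, record the length and shrink from the left:
add 10: running sum 10 < 62
add 11: running sum 21 < 62
add 10: running sum 31 < 62
add 2: running sum 33 < 62
add 4: running sum 37 < 62
add 7: running sum 44 < 62
add 2: running sum 46 < 62
add 12: running sum 58 < 62
end 8: [10, 11, 10, 2, 4, 7, 2, 12, 12] sum 70, len 9
end 9: [11, 10, 2, 4, 7, 2, 12, 12, 3] sum 63, len 9
end 10: [11, 10, 2, 4, 7, 2, 12, 12, 3, 7] sum 70, len 10
end 11: [10, 2, 4, 7, 2, 12, 12, 3, 7, 11] sum 70, len 10
end 12: [7, 2, 12, 12, 3, 7, 11, 10] sum 64, len 8
end 13: [7, 2, 12, 12, 3, 7, 11, 10, 2] sum 66, len 9
Shortest qualifying length: 8.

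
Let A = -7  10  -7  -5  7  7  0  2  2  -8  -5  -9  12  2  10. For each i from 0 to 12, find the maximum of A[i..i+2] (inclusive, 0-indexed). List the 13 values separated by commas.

10, 10, 7, 7, 7, 7, 2, 2, 2, -5, 12, 12, 12

Sliding a size-3 window across the 15 values:
-7 10 -7 → max 10
10 -7 -5 → max 10
-7 -5 7 → max 7
-5 7 7 → max 7
7 7 0 → max 7
7 0 2 → max 7
0 2 2 → max 2
2 2 -8 → max 2
2 -8 -5 → max 2
-8 -5 -9 → max -5
-5 -9 12 → max 12
-9 12 2 → max 12
12 2 10 → max 12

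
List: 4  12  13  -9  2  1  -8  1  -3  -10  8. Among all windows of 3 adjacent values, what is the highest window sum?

4 12 13 → sum 29
12 13 -9 → sum 16
13 -9 2 → sum 6
-9 2 1 → sum -6
2 1 -8 → sum -5
1 -8 1 → sum -6
-8 1 -3 → sum -10
1 -3 -10 → sum -12
-3 -10 8 → sum -5
Highest of these is 29.

29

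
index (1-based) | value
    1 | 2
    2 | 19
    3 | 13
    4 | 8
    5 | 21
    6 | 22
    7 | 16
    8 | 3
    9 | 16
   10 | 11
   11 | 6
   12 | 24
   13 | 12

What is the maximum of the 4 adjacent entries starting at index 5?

Elements at indices 5..8: 21, 22, 16, 3
max(21, 22, 16, 3) = 22

22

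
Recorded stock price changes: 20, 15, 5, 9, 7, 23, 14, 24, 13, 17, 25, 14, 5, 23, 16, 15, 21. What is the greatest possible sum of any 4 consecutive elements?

79

20 15 5 9 → sum 49
15 5 9 7 → sum 36
5 9 7 23 → sum 44
9 7 23 14 → sum 53
7 23 14 24 → sum 68
23 14 24 13 → sum 74
14 24 13 17 → sum 68
24 13 17 25 → sum 79
13 17 25 14 → sum 69
17 25 14 5 → sum 61
25 14 5 23 → sum 67
14 5 23 16 → sum 58
5 23 16 15 → sum 59
23 16 15 21 → sum 75
Greatest of these is 79.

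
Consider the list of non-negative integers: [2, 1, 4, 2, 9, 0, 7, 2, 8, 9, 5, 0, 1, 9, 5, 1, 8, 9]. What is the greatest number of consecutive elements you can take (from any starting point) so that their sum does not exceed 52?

13

[2] sum 2 len 1
[2, 1] sum 3 len 2
[2, 1, 4] sum 7 len 3
[2, 1, 4, 2] sum 9 len 4
[2, 1, 4, 2, 9] sum 18 len 5
[2, 1, 4, 2, 9, 0] sum 18 len 6
[2, 1, 4, 2, 9, 0, 7] sum 25 len 7
[2, 1, 4, 2, 9, 0, 7, 2] sum 27 len 8
[2, 1, 4, 2, 9, 0, 7, 2, 8] sum 35 len 9
[2, 1, 4, 2, 9, 0, 7, 2, 8, 9] sum 44 len 10
[2, 1, 4, 2, 9, 0, 7, 2, 8, 9, 5] sum 49 len 11
[2, 1, 4, 2, 9, 0, 7, 2, 8, 9, 5, 0] sum 49 len 12
[2, 1, 4, 2, 9, 0, 7, 2, 8, 9, 5, 0, 1] sum 50 len 13
[2, 9, 0, 7, 2, 8, 9, 5, 0, 1, 9] sum 52 len 11
[0, 7, 2, 8, 9, 5, 0, 1, 9, 5] sum 46 len 10
[0, 7, 2, 8, 9, 5, 0, 1, 9, 5, 1] sum 47 len 11
[2, 8, 9, 5, 0, 1, 9, 5, 1, 8] sum 48 len 10
[9, 5, 0, 1, 9, 5, 1, 8, 9] sum 47 len 9
Longest length seen: 13.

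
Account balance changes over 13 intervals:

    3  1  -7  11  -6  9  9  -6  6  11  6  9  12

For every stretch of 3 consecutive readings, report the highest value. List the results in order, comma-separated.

3, 11, 11, 11, 9, 9, 9, 11, 11, 11, 12

[3, 1, -7] → max 3
[1, -7, 11] → max 11
[-7, 11, -6] → max 11
[11, -6, 9] → max 11
[-6, 9, 9] → max 9
[9, 9, -6] → max 9
[9, -6, 6] → max 9
[-6, 6, 11] → max 11
[6, 11, 6] → max 11
[11, 6, 9] → max 11
[6, 9, 12] → max 12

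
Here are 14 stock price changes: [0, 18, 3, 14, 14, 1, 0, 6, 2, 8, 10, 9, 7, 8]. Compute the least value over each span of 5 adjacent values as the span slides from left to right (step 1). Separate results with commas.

[0, 18, 3, 14, 14] → min 0
[18, 3, 14, 14, 1] → min 1
[3, 14, 14, 1, 0] → min 0
[14, 14, 1, 0, 6] → min 0
[14, 1, 0, 6, 2] → min 0
[1, 0, 6, 2, 8] → min 0
[0, 6, 2, 8, 10] → min 0
[6, 2, 8, 10, 9] → min 2
[2, 8, 10, 9, 7] → min 2
[8, 10, 9, 7, 8] → min 7

0, 1, 0, 0, 0, 0, 0, 2, 2, 7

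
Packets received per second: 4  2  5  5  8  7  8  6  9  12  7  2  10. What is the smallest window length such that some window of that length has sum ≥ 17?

2

Extend right; whenever the sum reaches 17, record the length and shrink from the left:
add 4: running sum 4 < 17
add 2: running sum 6 < 17
add 5: running sum 11 < 17
add 5: running sum 16 < 17
end 4: [5, 5, 8] sum 18, len 3
end 5: [5, 8, 7] sum 20, len 3
end 6: [8, 7, 8] sum 23, len 3
end 7: [7, 8, 6] sum 21, len 3
end 8: [8, 6, 9] sum 23, len 3
end 9: [9, 12] sum 21, len 2
end 10: [12, 7] sum 19, len 2
end 11: [12, 7, 2] sum 21, len 3
end 12: [7, 2, 10] sum 19, len 3
Shortest qualifying length: 2.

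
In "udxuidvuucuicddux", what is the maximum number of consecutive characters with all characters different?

5

[u] len 1
[u, d] len 2
[u, d, x] len 3
[d, x, u] len 3
[d, x, u, i] len 4
[x, u, i, d] len 4
[x, u, i, d, v] len 5
[i, d, v, u] len 4
[u] len 1
[u, c] len 2
[c, u] len 2
[c, u, i] len 3
[u, i, c] len 3
[u, i, c, d] len 4
[d] len 1
[d, u] len 2
[d, u, x] len 3
Longest all-distinct length: 5.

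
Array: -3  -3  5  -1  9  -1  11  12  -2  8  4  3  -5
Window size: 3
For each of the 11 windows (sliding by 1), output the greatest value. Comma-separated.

5, 5, 9, 9, 11, 12, 12, 12, 8, 8, 4

-3 -3 5 → max 5
-3 5 -1 → max 5
5 -1 9 → max 9
-1 9 -1 → max 9
9 -1 11 → max 11
-1 11 12 → max 12
11 12 -2 → max 12
12 -2 8 → max 12
-2 8 4 → max 8
8 4 3 → max 8
4 3 -5 → max 4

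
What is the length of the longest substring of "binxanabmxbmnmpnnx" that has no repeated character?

add b: [b] len 1
add i: [b, i] len 2
add n: [b, i, n] len 3
add x: [b, i, n, x] len 4
add a: [b, i, n, x, a] len 5
add n (repeat n, move left end past it): [x, a, n] len 3
add a (repeat a, move left end past it): [n, a] len 2
add b: [n, a, b] len 3
add m: [n, a, b, m] len 4
add x: [n, a, b, m, x] len 5
add b (repeat b, move left end past it): [m, x, b] len 3
add m (repeat m, move left end past it): [x, b, m] len 3
add n: [x, b, m, n] len 4
add m (repeat m, move left end past it): [n, m] len 2
add p: [n, m, p] len 3
add n (repeat n, move left end past it): [m, p, n] len 3
add n (repeat n, move left end past it): [n] len 1
add x: [n, x] len 2
Longest all-distinct length: 5.

5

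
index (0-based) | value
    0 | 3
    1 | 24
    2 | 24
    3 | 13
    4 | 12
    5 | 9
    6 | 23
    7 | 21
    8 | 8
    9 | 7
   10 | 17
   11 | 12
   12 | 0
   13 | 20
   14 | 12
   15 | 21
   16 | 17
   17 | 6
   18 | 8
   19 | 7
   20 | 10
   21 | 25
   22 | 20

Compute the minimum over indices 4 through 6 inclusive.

9

Elements at indices 4..6: 12, 9, 23
min(12, 9, 23) = 9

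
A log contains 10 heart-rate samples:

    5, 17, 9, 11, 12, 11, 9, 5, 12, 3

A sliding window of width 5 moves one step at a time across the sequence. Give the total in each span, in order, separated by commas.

[5, 17, 9, 11, 12] → sum 54
[17, 9, 11, 12, 11] → sum 60
[9, 11, 12, 11, 9] → sum 52
[11, 12, 11, 9, 5] → sum 48
[12, 11, 9, 5, 12] → sum 49
[11, 9, 5, 12, 3] → sum 40

54, 60, 52, 48, 49, 40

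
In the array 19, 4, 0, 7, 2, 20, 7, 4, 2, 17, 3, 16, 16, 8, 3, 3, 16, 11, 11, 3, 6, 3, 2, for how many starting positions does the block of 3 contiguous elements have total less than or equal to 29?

15

(19, 4, 0) → sum 23  ≤ 29 ✓
(4, 0, 7) → sum 11  ≤ 29 ✓
(0, 7, 2) → sum 9  ≤ 29 ✓
(7, 2, 20) → sum 29  ≤ 29 ✓
(2, 20, 7) → sum 29  ≤ 29 ✓
(20, 7, 4) → sum 31
(7, 4, 2) → sum 13  ≤ 29 ✓
(4, 2, 17) → sum 23  ≤ 29 ✓
(2, 17, 3) → sum 22  ≤ 29 ✓
(17, 3, 16) → sum 36
(3, 16, 16) → sum 35
(16, 16, 8) → sum 40
(16, 8, 3) → sum 27  ≤ 29 ✓
(8, 3, 3) → sum 14  ≤ 29 ✓
(3, 3, 16) → sum 22  ≤ 29 ✓
(3, 16, 11) → sum 30
(16, 11, 11) → sum 38
(11, 11, 3) → sum 25  ≤ 29 ✓
(11, 3, 6) → sum 20  ≤ 29 ✓
(3, 6, 3) → sum 12  ≤ 29 ✓
(6, 3, 2) → sum 11  ≤ 29 ✓
15 windows satisfy the condition.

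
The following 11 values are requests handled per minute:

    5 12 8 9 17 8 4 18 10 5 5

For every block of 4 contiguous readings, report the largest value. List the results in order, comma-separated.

5 12 8 9 → max 12
12 8 9 17 → max 17
8 9 17 8 → max 17
9 17 8 4 → max 17
17 8 4 18 → max 18
8 4 18 10 → max 18
4 18 10 5 → max 18
18 10 5 5 → max 18

12, 17, 17, 17, 18, 18, 18, 18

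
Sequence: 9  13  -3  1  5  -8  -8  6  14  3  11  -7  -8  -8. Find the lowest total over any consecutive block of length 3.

-23

9 13 -3 → sum 19
13 -3 1 → sum 11
-3 1 5 → sum 3
1 5 -8 → sum -2
5 -8 -8 → sum -11
-8 -8 6 → sum -10
-8 6 14 → sum 12
6 14 3 → sum 23
14 3 11 → sum 28
3 11 -7 → sum 7
11 -7 -8 → sum -4
-7 -8 -8 → sum -23
Lowest of these is -23.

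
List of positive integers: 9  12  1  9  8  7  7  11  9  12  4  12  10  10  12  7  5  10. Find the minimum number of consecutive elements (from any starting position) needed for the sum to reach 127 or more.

Extend right; whenever the sum reaches 127, record the length and shrink from the left:
add 9: running sum 9 < 127
add 12: running sum 21 < 127
add 1: running sum 22 < 127
add 9: running sum 31 < 127
add 8: running sum 39 < 127
add 7: running sum 46 < 127
add 7: running sum 53 < 127
add 11: running sum 64 < 127
add 9: running sum 73 < 127
add 12: running sum 85 < 127
add 4: running sum 89 < 127
add 12: running sum 101 < 127
add 10: running sum 111 < 127
add 10: running sum 121 < 127
add 12: shortest ending here [9, 12, 1, 9, 8, 7, 7, 11, 9, 12, 4, 12, 10, 10, 12] sum 133, len 15
add 7: shortest ending here [12, 1, 9, 8, 7, 7, 11, 9, 12, 4, 12, 10, 10, 12, 7] sum 131, len 15
add 5: shortest ending here [12, 1, 9, 8, 7, 7, 11, 9, 12, 4, 12, 10, 10, 12, 7, 5] sum 136, len 16
add 10: shortest ending here [9, 8, 7, 7, 11, 9, 12, 4, 12, 10, 10, 12, 7, 5, 10] sum 133, len 15
Shortest qualifying length: 15.

15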